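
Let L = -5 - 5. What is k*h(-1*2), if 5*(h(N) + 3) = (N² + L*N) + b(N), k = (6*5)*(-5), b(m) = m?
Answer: -210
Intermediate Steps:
L = -10
k = -150 (k = 30*(-5) = -150)
h(N) = -3 - 9*N/5 + N²/5 (h(N) = -3 + ((N² - 10*N) + N)/5 = -3 + (N² - 9*N)/5 = -3 + (-9*N/5 + N²/5) = -3 - 9*N/5 + N²/5)
k*h(-1*2) = -150*(-3 - (-9)*2/5 + (-1*2)²/5) = -150*(-3 - 9/5*(-2) + (⅕)*(-2)²) = -150*(-3 + 18/5 + (⅕)*4) = -150*(-3 + 18/5 + ⅘) = -150*7/5 = -210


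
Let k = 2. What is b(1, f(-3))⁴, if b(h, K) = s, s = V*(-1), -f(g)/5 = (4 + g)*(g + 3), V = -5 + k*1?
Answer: 81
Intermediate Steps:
V = -3 (V = -5 + 2*1 = -5 + 2 = -3)
f(g) = -5*(3 + g)*(4 + g) (f(g) = -5*(4 + g)*(g + 3) = -5*(4 + g)*(3 + g) = -5*(3 + g)*(4 + g))
s = 3 (s = -3*(-1) = 3)
b(h, K) = 3
b(1, f(-3))⁴ = 3⁴ = 81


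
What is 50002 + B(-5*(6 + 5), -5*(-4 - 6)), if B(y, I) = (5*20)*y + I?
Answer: 44552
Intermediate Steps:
B(y, I) = I + 100*y (B(y, I) = 100*y + I = I + 100*y)
50002 + B(-5*(6 + 5), -5*(-4 - 6)) = 50002 + (-5*(-4 - 6) + 100*(-5*(6 + 5))) = 50002 + (-5*(-10) + 100*(-5*11)) = 50002 + (50 + 100*(-55)) = 50002 + (50 - 5500) = 50002 - 5450 = 44552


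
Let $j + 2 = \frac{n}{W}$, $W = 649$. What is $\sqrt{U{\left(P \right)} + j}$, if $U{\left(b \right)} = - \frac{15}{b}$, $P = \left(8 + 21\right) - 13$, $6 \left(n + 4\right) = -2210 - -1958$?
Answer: $\frac{3 i \sqrt{2252679}}{2596} \approx 1.7345 i$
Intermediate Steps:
$n = -46$ ($n = -4 + \frac{-2210 - -1958}{6} = -4 + \frac{-2210 + 1958}{6} = -4 + \frac{1}{6} \left(-252\right) = -4 - 42 = -46$)
$P = 16$ ($P = 29 - 13 = 16$)
$j = - \frac{1344}{649}$ ($j = -2 - \frac{46}{649} = - \frac{1344}{649} \approx -2.0709$)
$\sqrt{U{\left(P \right)} + j} = \sqrt{- \frac{15}{16} - \frac{1344}{649}} = \sqrt{- \frac{31239}{10384}} = \frac{3 i \sqrt{2252679}}{2596}$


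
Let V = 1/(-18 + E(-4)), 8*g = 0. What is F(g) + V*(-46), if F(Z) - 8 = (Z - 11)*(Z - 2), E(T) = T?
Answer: 353/11 ≈ 32.091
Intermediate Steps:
g = 0 (g = (⅛)*0 = 0)
V = -1/22 (V = 1/(-18 - 4) = 1/(-22) = -1/22 ≈ -0.045455)
F(Z) = 8 + (-11 + Z)*(-2 + Z) (F(Z) = 8 + (Z - 11)*(Z - 2) = 8 + (-11 + Z)*(-2 + Z))
F(g) + V*(-46) = (30 + 0² - 13*0) - 1/22*(-46) = (30 + 0 + 0) + 23/11 = 30 + 23/11 = 353/11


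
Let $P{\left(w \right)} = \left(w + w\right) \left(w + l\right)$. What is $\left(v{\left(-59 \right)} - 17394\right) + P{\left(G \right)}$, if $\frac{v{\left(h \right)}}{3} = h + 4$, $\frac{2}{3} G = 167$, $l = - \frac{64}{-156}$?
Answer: $\frac{2811823}{26} \approx 1.0815 \cdot 10^{5}$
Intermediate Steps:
$l = \frac{16}{39}$ ($l = \left(-64\right) \left(- \frac{1}{156}\right) = \frac{16}{39} \approx 0.41026$)
$G = \frac{501}{2}$ ($G = \frac{3}{2} \cdot 167 = \frac{501}{2} \approx 250.5$)
$P{\left(w \right)} = 2 w \left(\frac{16}{39} + w\right)$ ($P{\left(w \right)} = \left(w + w\right) \left(w + \frac{16}{39}\right) = 2 w \left(\frac{16}{39} + w\right)$)
$v{\left(h \right)} = 12 + 3 h$ ($v{\left(h \right)} = 3 \left(h + 4\right) = 3 \left(4 + h\right) = 12 + 3 h$)
$\left(v{\left(-59 \right)} - 17394\right) + P{\left(G \right)} = \left(\left(12 + 3 \left(-59\right)\right) - 17394\right) + \frac{2}{39} \cdot \frac{501}{2} \left(16 + 39 \cdot \frac{501}{2}\right) = \left(\left(12 - 177\right) - 17394\right) + \frac{2}{39} \cdot \frac{501}{2} \left(16 + \frac{19539}{2}\right) = \left(-165 - 17394\right) + \frac{2}{39} \cdot \frac{501}{2} \cdot \frac{19571}{2} = -17559 + \frac{3268357}{26} = \frac{2811823}{26}$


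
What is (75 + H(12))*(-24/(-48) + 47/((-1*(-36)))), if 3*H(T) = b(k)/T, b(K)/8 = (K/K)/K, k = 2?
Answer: 10985/81 ≈ 135.62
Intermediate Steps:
b(K) = 8/K (b(K) = 8*((K/K)/K) = 8*(1/K) = 8/K)
H(T) = 4/(3*T) (H(T) = ((8/2)/T)/3 = ((8*(1/2))/T)/3 = (4/T)/3 = 4/(3*T))
(75 + H(12))*(-24/(-48) + 47/((-1*(-36)))) = (75 + (4/3)/12)*(-24/(-48) + 47/((-1*(-36)))) = (75 + (4/3)*(1/12))*(-24*(-1/48) + 47/36) = (75 + 1/9)*(1/2 + 47*(1/36)) = 676*(1/2 + 47/36)/9 = (676/9)*(65/36) = 10985/81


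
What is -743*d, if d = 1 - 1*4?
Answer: 2229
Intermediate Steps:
d = -3 (d = 1 - 4 = -3)
-743*d = -743*(-3) = 2229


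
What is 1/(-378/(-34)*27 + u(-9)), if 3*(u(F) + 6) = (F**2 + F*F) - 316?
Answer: 51/12385 ≈ 0.0041179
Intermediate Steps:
u(F) = -334/3 + 2*F**2/3 (u(F) = -6 + ((F**2 + F*F) - 316)/3 = -6 + ((F**2 + F**2) - 316)/3 = -6 + (2*F**2 - 316)/3 = -6 + (-316 + 2*F**2)/3 = -6 + (-316/3 + 2*F**2/3) = -334/3 + 2*F**2/3)
1/(-378/(-34)*27 + u(-9)) = 1/(-378/(-34)*27 + (-334/3 + (2/3)*(-9)**2)) = 1/(-378*(-1)/34*27 + (-334/3 + (2/3)*81)) = 1/(-18*(-21/34)*27 + (-334/3 + 54)) = 1/((189/17)*27 - 172/3) = 1/(5103/17 - 172/3) = 1/(12385/51) = 51/12385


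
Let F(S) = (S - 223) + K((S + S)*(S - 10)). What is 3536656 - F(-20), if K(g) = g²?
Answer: 2096899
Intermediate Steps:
F(S) = -223 + S + 4*S²*(-10 + S)² (F(S) = (S - 223) + ((S + S)*(S - 10))² = (-223 + S) + ((2*S)*(-10 + S))² = (-223 + S) + (2*S*(-10 + S))² = (-223 + S) + 4*S²*(-10 + S)² = -223 + S + 4*S²*(-10 + S)²)
3536656 - F(-20) = 3536656 - (-223 - 20 + 4*(-20)²*(-10 - 20)²) = 3536656 - (-223 - 20 + 4*400*(-30)²) = 3536656 - (-223 - 20 + 4*400*900) = 3536656 - (-223 - 20 + 1440000) = 3536656 - 1*1439757 = 3536656 - 1439757 = 2096899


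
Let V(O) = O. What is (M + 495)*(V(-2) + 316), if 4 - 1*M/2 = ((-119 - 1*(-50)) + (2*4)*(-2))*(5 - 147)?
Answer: -7422018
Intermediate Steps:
M = -24132 (M = 8 - 2*((-119 - 1*(-50)) + (2*4)*(-2))*(5 - 147) = 8 - 2*((-119 + 50) + 8*(-2))*(-142) = 8 - 2*(-69 - 16)*(-142) = 8 - (-170)*(-142) = 8 - 2*12070 = 8 - 24140 = -24132)
(M + 495)*(V(-2) + 316) = (-24132 + 495)*(-2 + 316) = -23637*314 = -7422018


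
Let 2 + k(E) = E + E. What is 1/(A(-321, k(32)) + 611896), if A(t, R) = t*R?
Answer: 1/591994 ≈ 1.6892e-6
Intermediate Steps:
k(E) = -2 + 2*E (k(E) = -2 + (E + E) = -2 + 2*E)
A(t, R) = R*t
1/(A(-321, k(32)) + 611896) = 1/((-2 + 2*32)*(-321) + 611896) = 1/((-2 + 64)*(-321) + 611896) = 1/(62*(-321) + 611896) = 1/(-19902 + 611896) = 1/591994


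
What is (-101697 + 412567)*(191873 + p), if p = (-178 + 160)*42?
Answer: 59412541790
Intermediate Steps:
p = -756 (p = -18*42 = -756)
(-101697 + 412567)*(191873 + p) = (-101697 + 412567)*(191873 - 756) = 310870*191117 = 59412541790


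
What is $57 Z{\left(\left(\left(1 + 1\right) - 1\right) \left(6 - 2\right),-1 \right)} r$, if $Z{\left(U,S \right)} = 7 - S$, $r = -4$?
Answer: $-1824$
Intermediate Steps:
$57 Z{\left(\left(\left(1 + 1\right) - 1\right) \left(6 - 2\right),-1 \right)} r = 57 \left(7 - -1\right) \left(-4\right) = 57 \left(7 + 1\right) \left(-4\right) = 57 \cdot 8 \left(-4\right) = 456 \left(-4\right) = -1824$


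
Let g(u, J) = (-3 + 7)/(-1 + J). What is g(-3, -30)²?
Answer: 16/961 ≈ 0.016649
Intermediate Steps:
g(u, J) = 4/(-1 + J)
g(-3, -30)² = (4/(-1 - 30))² = (4/(-31))² = (4*(-1/31))² = (-4/31)² = 16/961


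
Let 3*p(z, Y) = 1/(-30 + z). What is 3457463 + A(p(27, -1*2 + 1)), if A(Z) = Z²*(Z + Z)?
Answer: 2520490525/729 ≈ 3.4575e+6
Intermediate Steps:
p(z, Y) = 1/(3*(-30 + z))
A(Z) = 2*Z³ (A(Z) = Z²*(2*Z) = 2*Z³)
3457463 + A(p(27, -1*2 + 1)) = 3457463 + 2*(1/(3*(-30 + 27)))³ = 3457463 + 2*((⅓)/(-3))³ = 3457463 + 2*((⅓)*(-⅓))³ = 3457463 + 2*(-⅑)³ = 3457463 + 2*(-1/729) = 3457463 - 2/729 = 2520490525/729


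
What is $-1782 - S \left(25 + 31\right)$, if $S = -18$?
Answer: $-774$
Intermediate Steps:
$-1782 - S \left(25 + 31\right) = -1782 - - 18 \left(25 + 31\right) = -1782 - \left(-18\right) 56 = -1782 - -1008 = -1782 + 1008 = -774$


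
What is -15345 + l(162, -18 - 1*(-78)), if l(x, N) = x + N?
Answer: -15123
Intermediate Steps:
l(x, N) = N + x
-15345 + l(162, -18 - 1*(-78)) = -15345 + ((-18 - 1*(-78)) + 162) = -15345 + ((-18 + 78) + 162) = -15345 + (60 + 162) = -15345 + 222 = -15123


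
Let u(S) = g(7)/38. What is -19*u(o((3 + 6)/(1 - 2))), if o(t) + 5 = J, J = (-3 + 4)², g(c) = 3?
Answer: -3/2 ≈ -1.5000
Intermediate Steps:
J = 1 (J = 1² = 1)
o(t) = -4 (o(t) = -5 + 1 = -4)
u(S) = 3/38
-19*u(o((3 + 6)/(1 - 2))) = -19*3/38 = -3/2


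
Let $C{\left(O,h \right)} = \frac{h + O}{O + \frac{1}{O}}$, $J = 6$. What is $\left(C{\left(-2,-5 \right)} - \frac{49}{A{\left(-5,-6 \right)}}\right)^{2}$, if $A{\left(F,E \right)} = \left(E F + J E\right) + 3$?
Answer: $\frac{82369}{225} \approx 366.08$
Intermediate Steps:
$A{\left(F,E \right)} = 3 + 6 E + E F$ ($A{\left(F,E \right)} = \left(E F + 6 E\right) + 3 = \left(6 E + E F\right) + 3 = 3 + 6 E + E F$)
$C{\left(O,h \right)} = \frac{O + h}{O + \frac{1}{O}}$
$\left(C{\left(-2,-5 \right)} - \frac{49}{A{\left(-5,-6 \right)}}\right)^{2} = \left(- \frac{2 \left(-2 - 5\right)}{1 + \left(-2\right)^{2}} - \frac{49}{3 + 6 \left(-6\right) - -30}\right)^{2} = \left(\left(-2\right) \frac{1}{1 + 4} \left(-7\right) - \frac{49}{3 - 36 + 30}\right)^{2} = \left(\left(-2\right) \frac{1}{5} \left(-7\right) - \frac{49}{-3}\right)^{2} = \left(\left(-2\right) \frac{1}{5} \left(-7\right) - - \frac{49}{3}\right)^{2} = \left(\frac{14}{5} + \frac{49}{3}\right)^{2} = \left(\frac{287}{15}\right)^{2} = \frac{82369}{225}$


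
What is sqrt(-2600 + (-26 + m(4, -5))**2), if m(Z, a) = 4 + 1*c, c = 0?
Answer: 46*I ≈ 46.0*I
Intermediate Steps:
m(Z, a) = 4 (m(Z, a) = 4 + 1*0 = 4 + 0 = 4)
sqrt(-2600 + (-26 + m(4, -5))**2) = sqrt(-2600 + (-26 + 4)**2) = sqrt(-2600 + (-22)**2) = sqrt(-2600 + 484) = sqrt(-2116) = 46*I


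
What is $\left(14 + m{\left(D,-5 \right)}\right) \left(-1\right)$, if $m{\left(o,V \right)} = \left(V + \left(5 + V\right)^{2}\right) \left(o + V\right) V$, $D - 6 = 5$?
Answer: $-164$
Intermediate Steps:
$D = 11$ ($D = 6 + 5 = 11$)
$m{\left(o,V \right)} = V \left(V + o\right) \left(V + \left(5 + V\right)^{2}\right)$ ($m{\left(o,V \right)} = \left(V + \left(5 + V\right)^{2}\right) \left(V + o\right) V = \left(V + o\right) \left(V + \left(5 + V\right)^{2}\right) V = V \left(V + o\right) \left(V + \left(5 + V\right)^{2}\right)$)
$\left(14 + m{\left(D,-5 \right)}\right) \left(-1\right) = \left(14 - 5 \left(\left(-5\right)^{2} - 55 - 5 \left(5 - 5\right)^{2} + 11 \left(5 - 5\right)^{2}\right)\right) \left(-1\right) = \left(14 - 5 \left(25 - 55 - 5 \cdot 0^{2} + 11 \cdot 0^{2}\right)\right) \left(-1\right) = \left(14 - 5 \left(25 - 55 - 0 + 11 \cdot 0\right)\right) \left(-1\right) = \left(14 - 5 \left(25 - 55 + 0 + 0\right)\right) \left(-1\right) = \left(14 - -150\right) \left(-1\right) = \left(14 + 150\right) \left(-1\right) = 164 \left(-1\right) = -164$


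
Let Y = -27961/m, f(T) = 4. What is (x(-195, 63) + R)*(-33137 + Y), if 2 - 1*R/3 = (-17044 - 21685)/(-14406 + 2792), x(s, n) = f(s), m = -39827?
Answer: 31013404443/231275389 ≈ 134.10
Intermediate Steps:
x(s, n) = 4
R = -46503/11614 (R = 6 - 3*(-17044 - 21685)/(-14406 + 2792) = 6 - (-116187)/(-11614) = 6 - (-116187)*(-1)/11614 = 6 - 3*38729/11614 = 6 - 116187/11614 = -46503/11614 ≈ -4.0040)
Y = 27961/39827 (Y = -27961/(-39827) = -27961*(-1/39827) = 27961/39827 ≈ 0.70206)
(x(-195, 63) + R)*(-33137 + Y) = (4 - 46503/11614)*(-33137 + 27961/39827) = -47/11614*(-1319719338/39827) = 31013404443/231275389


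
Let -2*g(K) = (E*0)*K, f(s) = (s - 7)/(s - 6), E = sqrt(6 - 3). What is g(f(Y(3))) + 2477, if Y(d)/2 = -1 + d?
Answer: 2477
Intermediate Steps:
Y(d) = -2 + 2*d (Y(d) = 2*(-1 + d) = -2 + 2*d)
E = sqrt(3) ≈ 1.7320
f(s) = (-7 + s)/(-6 + s)
g(K) = 0 (g(K) = -sqrt(3)*0*K/2 = -0*K = -1/2*0 = 0)
g(f(Y(3))) + 2477 = 0 + 2477 = 2477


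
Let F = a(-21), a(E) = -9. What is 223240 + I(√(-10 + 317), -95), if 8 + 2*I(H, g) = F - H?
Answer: 446463/2 - √307/2 ≈ 2.2322e+5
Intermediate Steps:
F = -9
I(H, g) = -17/2 - H/2 (I(H, g) = -4 + (-9 - H)/2 = -4 + (-9/2 - H/2) = -17/2 - H/2)
223240 + I(√(-10 + 317), -95) = 223240 + (-17/2 - √(-10 + 317)/2) = 223240 + (-17/2 - √307/2) = 446463/2 - √307/2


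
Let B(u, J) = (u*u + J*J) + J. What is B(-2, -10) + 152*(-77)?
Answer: -11610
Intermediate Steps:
B(u, J) = J + J² + u² (B(u, J) = (u² + J²) + J = (J² + u²) + J = J + J² + u²)
B(-2, -10) + 152*(-77) = (-10 + (-10)² + (-2)²) + 152*(-77) = (-10 + 100 + 4) - 11704 = 94 - 11704 = -11610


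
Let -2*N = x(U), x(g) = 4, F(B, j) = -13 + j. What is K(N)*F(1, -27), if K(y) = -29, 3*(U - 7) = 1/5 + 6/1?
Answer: 1160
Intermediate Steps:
U = 136/15 (U = 7 + (1/5 + 6/1)/3 = 7 + (1*(⅕) + 6*1)/3 = 7 + (⅕ + 6)/3 = 7 + (⅓)*(31/5) = 7 + 31/15 = 136/15 ≈ 9.0667)
N = -2 (N = -½*4 = -2)
K(N)*F(1, -27) = -29*(-13 - 27) = -29*(-40) = 1160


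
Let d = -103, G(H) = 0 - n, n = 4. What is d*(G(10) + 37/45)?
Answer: 14729/45 ≈ 327.31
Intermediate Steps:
G(H) = -4 (G(H) = 0 - 1*4 = 0 - 4 = -4)
d*(G(10) + 37/45) = -103*(-4 + 37/45) = -103*(-143/45) = 14729/45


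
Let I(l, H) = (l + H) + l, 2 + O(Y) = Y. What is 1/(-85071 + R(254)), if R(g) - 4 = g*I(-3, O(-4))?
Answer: -1/88115 ≈ -1.1349e-5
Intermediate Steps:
O(Y) = -2 + Y
I(l, H) = H + 2*l (I(l, H) = (H + l) + l = H + 2*l)
R(g) = 4 - 12*g (R(g) = 4 + g*((-2 - 4) + 2*(-3)) = 4 + g*(-6 - 6) = 4 + g*(-12) = 4 - 12*g)
1/(-85071 + R(254)) = 1/(-85071 + (4 - 12*254)) = 1/(-85071 + (4 - 3048)) = 1/(-85071 - 3044) = 1/(-88115) = -1/88115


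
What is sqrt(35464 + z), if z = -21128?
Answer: 32*sqrt(14) ≈ 119.73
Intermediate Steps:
sqrt(35464 + z) = sqrt(35464 - 21128) = sqrt(14336) = 32*sqrt(14)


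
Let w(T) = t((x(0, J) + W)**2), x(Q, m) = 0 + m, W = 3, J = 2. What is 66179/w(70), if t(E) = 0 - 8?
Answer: -66179/8 ≈ -8272.4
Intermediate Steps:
x(Q, m) = m
t(E) = -8
w(T) = -8
66179/w(70) = 66179/(-8) = 66179*(-1/8) = -66179/8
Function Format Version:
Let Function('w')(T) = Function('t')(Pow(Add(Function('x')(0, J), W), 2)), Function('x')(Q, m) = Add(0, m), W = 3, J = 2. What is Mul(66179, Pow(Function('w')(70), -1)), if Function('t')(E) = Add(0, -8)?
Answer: Rational(-66179, 8) ≈ -8272.4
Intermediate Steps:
Function('x')(Q, m) = m
Function('t')(E) = -8
Function('w')(T) = -8
Mul(66179, Pow(Function('w')(70), -1)) = Mul(66179, Pow(-8, -1)) = Mul(66179, Rational(-1, 8)) = Rational(-66179, 8)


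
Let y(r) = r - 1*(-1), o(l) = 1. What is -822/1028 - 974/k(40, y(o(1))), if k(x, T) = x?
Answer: -129269/5140 ≈ -25.150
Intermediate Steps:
y(r) = 1 + r (y(r) = r + 1 = 1 + r)
-822/1028 - 974/k(40, y(o(1))) = -822/1028 - 974/40 = -822*1/1028 - 974*1/40 = -411/514 - 487/20 = -129269/5140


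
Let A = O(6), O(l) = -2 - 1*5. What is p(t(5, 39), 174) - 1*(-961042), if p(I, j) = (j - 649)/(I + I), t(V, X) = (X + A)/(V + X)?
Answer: 15371447/16 ≈ 9.6072e+5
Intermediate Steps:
O(l) = -7 (O(l) = -2 - 5 = -7)
A = -7
t(V, X) = (-7 + X)/(V + X) (t(V, X) = (X - 7)/(V + X) = (-7 + X)/(V + X))
p(I, j) = (-649 + j)/(2*I) (p(I, j) = (-649 + j)/((2*I)) = (-649 + j)*(1/(2*I)) = (-649 + j)/(2*I))
p(t(5, 39), 174) - 1*(-961042) = (-649 + 174)/(2*(((-7 + 39)/(5 + 39)))) - 1*(-961042) = (½)*(-475)/(32/44) + 961042 = (½)*(-475)/((1/44)*32) + 961042 = (½)*(-475)/(8/11) + 961042 = (½)*(11/8)*(-475) + 961042 = -5225/16 + 961042 = 15371447/16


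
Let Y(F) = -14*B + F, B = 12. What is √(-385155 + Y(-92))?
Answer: I*√385415 ≈ 620.82*I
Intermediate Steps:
Y(F) = -168 + F (Y(F) = -14*12 + F = -168 + F)
√(-385155 + Y(-92)) = √(-385155 + (-168 - 92)) = √(-385155 - 260) = √(-385415) = I*√385415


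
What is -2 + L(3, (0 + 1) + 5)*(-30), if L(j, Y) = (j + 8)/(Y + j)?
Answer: -116/3 ≈ -38.667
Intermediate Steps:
L(j, Y) = (8 + j)/(Y + j)
-2 + L(3, (0 + 1) + 5)*(-30) = -2 + ((8 + 3)/(((0 + 1) + 5) + 3))*(-30) = -2 + (11/((1 + 5) + 3))*(-30) = -2 + (11/(6 + 3))*(-30) = -2 + (11/9)*(-30) = -2 - 110/3 = -116/3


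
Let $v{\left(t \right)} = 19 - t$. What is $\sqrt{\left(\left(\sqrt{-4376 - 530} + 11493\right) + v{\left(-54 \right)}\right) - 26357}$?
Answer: $\sqrt{-14791 + i \sqrt{4906}} \approx 0.288 + 121.62 i$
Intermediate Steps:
$\sqrt{\left(\left(\sqrt{-4376 - 530} + 11493\right) + v{\left(-54 \right)}\right) - 26357} = \sqrt{\left(\left(\sqrt{-4376 - 530} + 11493\right) + \left(19 - -54\right)\right) - 26357} = \sqrt{\left(\left(\sqrt{-4906} + 11493\right) + \left(19 + 54\right)\right) - 26357} = \sqrt{\left(\left(i \sqrt{4906} + 11493\right) + 73\right) - 26357} = \sqrt{\left(\left(11493 + i \sqrt{4906}\right) + 73\right) - 26357} = \sqrt{\left(11566 + i \sqrt{4906}\right) - 26357} = \sqrt{-14791 + i \sqrt{4906}}$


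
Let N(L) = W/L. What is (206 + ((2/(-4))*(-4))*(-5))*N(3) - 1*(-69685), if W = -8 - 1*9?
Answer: 205723/3 ≈ 68574.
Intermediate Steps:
W = -17 (W = -8 - 9 = -17)
N(L) = -17/L
(206 + ((2/(-4))*(-4))*(-5))*N(3) - 1*(-69685) = (206 + ((2/(-4))*(-4))*(-5))*(-17/3) - 1*(-69685) = (206 + ((2*(-¼))*(-4))*(-5))*(-17*⅓) + 69685 = (206 - ½*(-4)*(-5))*(-17/3) + 69685 = (206 + 2*(-5))*(-17/3) + 69685 = (206 - 10)*(-17/3) + 69685 = 196*(-17/3) + 69685 = -3332/3 + 69685 = 205723/3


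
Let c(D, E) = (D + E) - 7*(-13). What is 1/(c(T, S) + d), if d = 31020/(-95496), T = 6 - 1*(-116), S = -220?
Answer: -7958/58291 ≈ -0.13652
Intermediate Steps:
T = 122 (T = 6 + 116 = 122)
c(D, E) = 91 + D + E (c(D, E) = (D + E) + 91 = 91 + D + E)
d = -2585/7958 (d = 31020*(-1/95496) = -2585/7958 ≈ -0.32483)
1/(c(T, S) + d) = 1/((91 + 122 - 220) - 2585/7958) = 1/(-7 - 2585/7958) = 1/(-58291/7958) = -7958/58291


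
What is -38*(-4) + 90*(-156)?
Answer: -13888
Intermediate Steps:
-38*(-4) + 90*(-156) = 152 - 14040 = -13888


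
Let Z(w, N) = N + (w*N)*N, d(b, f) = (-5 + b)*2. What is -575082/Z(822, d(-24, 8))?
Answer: -287541/1382575 ≈ -0.20797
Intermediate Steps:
d(b, f) = -10 + 2*b
Z(w, N) = N + w*N² (Z(w, N) = N + (N*w)*N = N + w*N²)
-575082/Z(822, d(-24, 8)) = -575082*1/((1 + (-10 + 2*(-24))*822)*(-10 + 2*(-24))) = -575082*1/((1 + (-10 - 48)*822)*(-10 - 48)) = -575082*(-1/(58*(1 - 58*822))) = -575082*(-1/(58*(1 - 47676))) = -575082/((-58*(-47675))) = -575082/2765150 = -575082*1/2765150 = -287541/1382575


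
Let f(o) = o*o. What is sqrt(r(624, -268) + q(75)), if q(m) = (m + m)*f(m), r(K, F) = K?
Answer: sqrt(844374) ≈ 918.90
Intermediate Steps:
f(o) = o**2
q(m) = 2*m**3 (q(m) = (m + m)*m**2 = (2*m)*m**2 = 2*m**3)
sqrt(r(624, -268) + q(75)) = sqrt(624 + 2*75**3) = sqrt(624 + 2*421875) = sqrt(624 + 843750) = sqrt(844374)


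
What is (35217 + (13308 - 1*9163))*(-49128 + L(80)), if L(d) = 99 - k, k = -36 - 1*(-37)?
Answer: -1929918860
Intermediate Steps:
k = 1 (k = -36 + 37 = 1)
L(d) = 98 (L(d) = 99 - 1*1 = 99 - 1 = 98)
(35217 + (13308 - 1*9163))*(-49128 + L(80)) = (35217 + (13308 - 1*9163))*(-49128 + 98) = (35217 + (13308 - 9163))*(-49030) = (35217 + 4145)*(-49030) = 39362*(-49030) = -1929918860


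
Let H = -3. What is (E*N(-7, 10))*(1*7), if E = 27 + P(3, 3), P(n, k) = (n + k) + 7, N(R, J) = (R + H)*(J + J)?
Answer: -56000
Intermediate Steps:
N(R, J) = 2*J*(-3 + R) (N(R, J) = (R - 3)*(J + J) = (-3 + R)*(2*J) = 2*J*(-3 + R))
P(n, k) = 7 + k + n (P(n, k) = (k + n) + 7 = 7 + k + n)
E = 40 (E = 27 + (7 + 3 + 3) = 27 + 13 = 40)
(E*N(-7, 10))*(1*7) = (40*(2*10*(-3 - 7)))*(1*7) = (40*(2*10*(-10)))*7 = (40*(-200))*7 = -8000*7 = -56000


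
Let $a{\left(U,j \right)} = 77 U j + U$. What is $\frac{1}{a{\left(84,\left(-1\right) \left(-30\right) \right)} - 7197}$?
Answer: $\frac{1}{186927} \approx 5.3497 \cdot 10^{-6}$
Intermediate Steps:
$a{\left(U,j \right)} = U + 77 U j$ ($a{\left(U,j \right)} = 77 U j + U = U + 77 U j$)
$\frac{1}{a{\left(84,\left(-1\right) \left(-30\right) \right)} - 7197} = \frac{1}{84 \left(1 + 77 \left(\left(-1\right) \left(-30\right)\right)\right) - 7197} = \frac{1}{84 \left(1 + 77 \cdot 30\right) - 7197} = \frac{1}{84 \left(1 + 2310\right) - 7197} = \frac{1}{84 \cdot 2311 - 7197} = \frac{1}{194124 - 7197} = \frac{1}{186927}$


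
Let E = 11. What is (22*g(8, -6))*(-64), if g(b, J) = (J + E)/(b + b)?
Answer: -440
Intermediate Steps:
g(b, J) = (11 + J)/(2*b) (g(b, J) = (J + 11)/(b + b) = (11 + J)/((2*b)) = (11 + J)*(1/(2*b)) = (11 + J)/(2*b))
(22*g(8, -6))*(-64) = (22*((½)*(11 - 6)/8))*(-64) = (22*((½)*(⅛)*5))*(-64) = (22*(5/16))*(-64) = (55/8)*(-64) = -440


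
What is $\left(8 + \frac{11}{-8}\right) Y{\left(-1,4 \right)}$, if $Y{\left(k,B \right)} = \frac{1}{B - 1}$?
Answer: $\frac{53}{24} \approx 2.2083$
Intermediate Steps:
$Y{\left(k,B \right)} = \frac{1}{-1 + B}$
$\left(8 + \frac{11}{-8}\right) Y{\left(-1,4 \right)} = \frac{8 + \frac{11}{-8}}{-1 + 4} = \frac{8 + 11 \left(- \frac{1}{8}\right)}{3} = \left(8 - \frac{11}{8}\right) \frac{1}{3} = \frac{53}{8} \cdot \frac{1}{3} = \frac{53}{24}$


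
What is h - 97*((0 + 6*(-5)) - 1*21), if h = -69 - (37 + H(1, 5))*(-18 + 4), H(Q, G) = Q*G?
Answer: 5466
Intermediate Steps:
H(Q, G) = G*Q
h = 519 (h = -69 - (37 + 5*1)*(-18 + 4) = -69 - (37 + 5)*(-14) = -69 - 42*(-14) = -69 - 1*(-588) = -69 + 588 = 519)
h - 97*((0 + 6*(-5)) - 1*21) = 519 - 97*((0 + 6*(-5)) - 1*21) = 519 - 97*((0 - 30) - 21) = 519 - 97*(-30 - 21) = 519 - 97*(-51) = 519 + 4947 = 5466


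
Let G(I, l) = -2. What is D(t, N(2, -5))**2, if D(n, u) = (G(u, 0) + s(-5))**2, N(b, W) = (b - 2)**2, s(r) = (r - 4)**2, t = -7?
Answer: 38950081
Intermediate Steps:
s(r) = (-4 + r)**2
N(b, W) = (-2 + b)**2
D(n, u) = 6241 (D(n, u) = (-2 + (-4 - 5)**2)**2 = (-2 + (-9)**2)**2 = (-2 + 81)**2 = 79**2 = 6241)
D(t, N(2, -5))**2 = 6241**2 = 38950081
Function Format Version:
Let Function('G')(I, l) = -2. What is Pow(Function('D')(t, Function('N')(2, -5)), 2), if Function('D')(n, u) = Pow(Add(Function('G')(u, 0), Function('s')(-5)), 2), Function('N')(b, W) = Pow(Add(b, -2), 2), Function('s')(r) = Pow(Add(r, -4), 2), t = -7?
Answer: 38950081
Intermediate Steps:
Function('s')(r) = Pow(Add(-4, r), 2)
Function('N')(b, W) = Pow(Add(-2, b), 2)
Function('D')(n, u) = 6241 (Function('D')(n, u) = Pow(Add(-2, Pow(Add(-4, -5), 2)), 2) = Pow(Add(-2, Pow(-9, 2)), 2) = Pow(Add(-2, 81), 2) = Pow(79, 2) = 6241)
Pow(Function('D')(t, Function('N')(2, -5)), 2) = Pow(6241, 2) = 38950081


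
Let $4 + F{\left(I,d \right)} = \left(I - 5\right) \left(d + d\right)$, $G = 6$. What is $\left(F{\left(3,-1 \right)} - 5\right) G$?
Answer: $-30$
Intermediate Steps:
$F{\left(I,d \right)} = -4 + 2 d \left(-5 + I\right)$ ($F{\left(I,d \right)} = -4 + \left(I - 5\right) \left(d + d\right) = -4 + \left(-5 + I\right) 2 d = -4 + 2 d \left(-5 + I\right)$)
$\left(F{\left(3,-1 \right)} - 5\right) G = \left(\left(-4 - -10 + 2 \cdot 3 \left(-1\right)\right) - 5\right) 6 = \left(\left(-4 + 10 - 6\right) - 5\right) 6 = \left(0 - 5\right) 6 = \left(-5\right) 6 = -30$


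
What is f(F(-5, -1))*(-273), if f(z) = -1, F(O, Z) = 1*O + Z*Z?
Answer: 273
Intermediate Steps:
F(O, Z) = O + Z**2
f(F(-5, -1))*(-273) = -1*(-273) = 273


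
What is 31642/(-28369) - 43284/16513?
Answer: -1750428142/468457297 ≈ -3.7366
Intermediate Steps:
31642/(-28369) - 43284/16513 = 31642*(-1/28369) - 43284*1/16513 = -31642/28369 - 43284/16513 = -1750428142/468457297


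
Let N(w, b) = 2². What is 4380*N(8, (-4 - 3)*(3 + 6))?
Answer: 17520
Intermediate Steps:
N(w, b) = 4
4380*N(8, (-4 - 3)*(3 + 6)) = 4380*4 = 17520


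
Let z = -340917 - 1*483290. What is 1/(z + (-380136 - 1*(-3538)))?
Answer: -1/1200805 ≈ -8.3277e-7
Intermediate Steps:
z = -824207 (z = -340917 - 483290 = -824207)
1/(z + (-380136 - 1*(-3538))) = 1/(-824207 + (-380136 - 1*(-3538))) = 1/(-824207 + (-380136 + 3538)) = 1/(-824207 - 376598) = 1/(-1200805) = -1/1200805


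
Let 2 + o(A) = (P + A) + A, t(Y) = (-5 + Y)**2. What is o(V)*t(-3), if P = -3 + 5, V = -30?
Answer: -3840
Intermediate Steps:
P = 2
o(A) = 2*A (o(A) = -2 + ((2 + A) + A) = -2 + (2 + 2*A) = 2*A)
o(V)*t(-3) = (2*(-30))*(-5 - 3)**2 = -60*(-8)**2 = -60*64 = -3840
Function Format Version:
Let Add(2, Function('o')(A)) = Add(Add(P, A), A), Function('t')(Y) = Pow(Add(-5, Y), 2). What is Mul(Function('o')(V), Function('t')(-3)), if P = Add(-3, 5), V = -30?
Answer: -3840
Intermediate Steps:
P = 2
Function('o')(A) = Mul(2, A) (Function('o')(A) = Add(-2, Add(Add(2, A), A)) = Add(-2, Add(2, Mul(2, A))) = Mul(2, A))
Mul(Function('o')(V), Function('t')(-3)) = Mul(Mul(2, -30), Pow(Add(-5, -3), 2)) = Mul(-60, Pow(-8, 2)) = Mul(-60, 64) = -3840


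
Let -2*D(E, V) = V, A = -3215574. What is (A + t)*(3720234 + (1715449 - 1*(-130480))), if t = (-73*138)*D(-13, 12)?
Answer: -17561967866190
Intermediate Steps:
D(E, V) = -V/2
t = 60444 (t = (-73*138)*(-1/2*12) = -10074*(-6) = 60444)
(A + t)*(3720234 + (1715449 - 1*(-130480))) = (-3215574 + 60444)*(3720234 + (1715449 - 1*(-130480))) = -3155130*(3720234 + (1715449 + 130480)) = -3155130*(3720234 + 1845929) = -3155130*5566163 = -17561967866190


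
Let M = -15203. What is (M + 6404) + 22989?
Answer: 14190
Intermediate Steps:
(M + 6404) + 22989 = (-15203 + 6404) + 22989 = -8799 + 22989 = 14190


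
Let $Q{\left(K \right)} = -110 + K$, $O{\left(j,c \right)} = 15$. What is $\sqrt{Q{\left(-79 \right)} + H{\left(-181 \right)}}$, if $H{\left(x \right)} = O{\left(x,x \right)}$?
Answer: $i \sqrt{174} \approx 13.191 i$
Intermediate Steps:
$H{\left(x \right)} = 15$
$\sqrt{Q{\left(-79 \right)} + H{\left(-181 \right)}} = \sqrt{\left(-110 - 79\right) + 15} = \sqrt{-189 + 15} = \sqrt{-174} = i \sqrt{174}$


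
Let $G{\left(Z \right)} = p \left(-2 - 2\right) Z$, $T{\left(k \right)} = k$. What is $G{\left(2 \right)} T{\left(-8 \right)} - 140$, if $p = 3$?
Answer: $52$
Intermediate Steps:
$G{\left(Z \right)} = - 12 Z$ ($G{\left(Z \right)} = 3 \left(-2 - 2\right) Z = 3 \left(- 4 Z\right) = - 12 Z$)
$G{\left(2 \right)} T{\left(-8 \right)} - 140 = \left(-12\right) 2 \left(-8\right) - 140 = \left(-24\right) \left(-8\right) - 140 = 192 - 140 = 52$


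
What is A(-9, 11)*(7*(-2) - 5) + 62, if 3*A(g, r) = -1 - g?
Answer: 34/3 ≈ 11.333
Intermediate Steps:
A(g, r) = -1/3 - g/3 (A(g, r) = (-1 - g)/3 = -1/3 - g/3)
A(-9, 11)*(7*(-2) - 5) + 62 = (-1/3 - 1/3*(-9))*(7*(-2) - 5) + 62 = (-1/3 + 3)*(-14 - 5) + 62 = (8/3)*(-19) + 62 = -152/3 + 62 = 34/3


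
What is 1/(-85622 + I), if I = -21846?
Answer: -1/107468 ≈ -9.3051e-6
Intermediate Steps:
1/(-85622 + I) = 1/(-85622 - 21846) = 1/(-107468) = -1/107468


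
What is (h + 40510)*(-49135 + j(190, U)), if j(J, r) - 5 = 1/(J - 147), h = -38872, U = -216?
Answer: -3460420782/43 ≈ -8.0475e+7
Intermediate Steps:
j(J, r) = 5 + 1/(-147 + J) (j(J, r) = 5 + 1/(J - 147) = 5 + 1/(-147 + J))
(h + 40510)*(-49135 + j(190, U)) = (-38872 + 40510)*(-49135 + (-734 + 5*190)/(-147 + 190)) = 1638*(-49135 + (-734 + 950)/43) = 1638*(-49135 + (1/43)*216) = 1638*(-49135 + 216/43) = 1638*(-2112589/43) = -3460420782/43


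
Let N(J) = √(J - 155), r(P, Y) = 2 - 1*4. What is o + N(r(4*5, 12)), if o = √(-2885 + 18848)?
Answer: √15963 + I*√157 ≈ 126.34 + 12.53*I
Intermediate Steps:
o = √15963 ≈ 126.34
r(P, Y) = -2 (r(P, Y) = 2 - 4 = -2)
N(J) = √(-155 + J)
o + N(r(4*5, 12)) = √15963 + √(-155 - 2) = √15963 + √(-157) = √15963 + I*√157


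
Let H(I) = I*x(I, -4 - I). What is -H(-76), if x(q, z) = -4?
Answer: -304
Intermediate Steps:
H(I) = -4*I (H(I) = I*(-4) = -4*I)
-H(-76) = -(-4)*(-76) = -1*304 = -304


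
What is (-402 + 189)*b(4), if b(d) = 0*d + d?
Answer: -852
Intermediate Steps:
b(d) = d (b(d) = 0 + d = d)
(-402 + 189)*b(4) = (-402 + 189)*4 = -213*4 = -852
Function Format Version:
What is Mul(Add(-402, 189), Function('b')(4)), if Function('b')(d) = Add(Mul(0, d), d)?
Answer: -852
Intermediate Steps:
Function('b')(d) = d (Function('b')(d) = Add(0, d) = d)
Mul(Add(-402, 189), Function('b')(4)) = Mul(Add(-402, 189), 4) = Mul(-213, 4) = -852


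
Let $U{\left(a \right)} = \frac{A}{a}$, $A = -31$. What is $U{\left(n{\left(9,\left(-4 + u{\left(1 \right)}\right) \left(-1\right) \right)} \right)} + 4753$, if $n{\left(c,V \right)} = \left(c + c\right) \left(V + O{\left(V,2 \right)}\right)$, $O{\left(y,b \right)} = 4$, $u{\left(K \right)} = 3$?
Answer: $\frac{427739}{90} \approx 4752.7$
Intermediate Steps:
$n{\left(c,V \right)} = 2 c \left(4 + V\right)$ ($n{\left(c,V \right)} = \left(c + c\right) \left(V + 4\right) = 2 c \left(4 + V\right)$)
$U{\left(a \right)} = - \frac{31}{a}$
$U{\left(n{\left(9,\left(-4 + u{\left(1 \right)}\right) \left(-1\right) \right)} \right)} + 4753 = - \frac{31}{2 \cdot 9 \left(4 + \left(-4 + 3\right) \left(-1\right)\right)} + 4753 = - \frac{31}{2 \cdot 9 \left(4 - -1\right)} + 4753 = - \frac{31}{2 \cdot 9 \left(4 + 1\right)} + 4753 = - \frac{31}{2 \cdot 9 \cdot 5} + 4753 = - \frac{31}{90} + 4753 = \frac{427739}{90}$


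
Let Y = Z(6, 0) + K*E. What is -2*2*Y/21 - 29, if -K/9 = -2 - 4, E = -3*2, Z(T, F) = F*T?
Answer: 229/7 ≈ 32.714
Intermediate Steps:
E = -6
K = 54 (K = -9*(-2 - 4) = -9*(-6) = 54)
Y = -324 (Y = 0*6 + 54*(-6) = 0 - 324 = -324)
-2*2*Y/21 - 29 = -2*2*(-324)/21 - 29 = -(-1296)/21 - 29 = -2*(-216/7) - 29 = 432/7 - 29 = 229/7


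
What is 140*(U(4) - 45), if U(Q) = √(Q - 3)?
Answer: -6160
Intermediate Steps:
U(Q) = √(-3 + Q)
140*(U(4) - 45) = 140*(√(-3 + 4) - 45) = 140*(√1 - 45) = 140*(1 - 45) = 140*(-44) = -6160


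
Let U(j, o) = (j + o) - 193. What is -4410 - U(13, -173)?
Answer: -4057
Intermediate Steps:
U(j, o) = -193 + j + o
-4410 - U(13, -173) = -4410 - (-193 + 13 - 173) = -4410 - 1*(-353) = -4410 + 353 = -4057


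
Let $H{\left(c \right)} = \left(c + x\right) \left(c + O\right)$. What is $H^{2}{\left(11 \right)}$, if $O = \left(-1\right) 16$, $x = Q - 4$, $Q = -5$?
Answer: $100$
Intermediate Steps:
$x = -9$ ($x = -5 - 4 = -9$)
$O = -16$
$H{\left(c \right)} = \left(-16 + c\right) \left(-9 + c\right)$ ($H{\left(c \right)} = \left(c - 9\right) \left(c - 16\right) = \left(-9 + c\right) \left(-16 + c\right) = \left(-16 + c\right) \left(-9 + c\right)$)
$H^{2}{\left(11 \right)} = \left(144 + 11^{2} - 275\right)^{2} = \left(144 + 121 - 275\right)^{2} = \left(-10\right)^{2} = 100$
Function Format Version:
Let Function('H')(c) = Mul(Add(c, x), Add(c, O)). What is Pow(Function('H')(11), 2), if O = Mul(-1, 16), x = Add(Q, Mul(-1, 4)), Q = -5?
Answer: 100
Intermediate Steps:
x = -9 (x = Add(-5, Mul(-1, 4)) = Add(-5, -4) = -9)
O = -16
Function('H')(c) = Mul(Add(-16, c), Add(-9, c)) (Function('H')(c) = Mul(Add(c, -9), Add(c, -16)) = Mul(Add(-9, c), Add(-16, c)) = Mul(Add(-16, c), Add(-9, c)))
Pow(Function('H')(11), 2) = Pow(Add(144, Pow(11, 2), Mul(-25, 11)), 2) = Pow(Add(144, 121, -275), 2) = Pow(-10, 2) = 100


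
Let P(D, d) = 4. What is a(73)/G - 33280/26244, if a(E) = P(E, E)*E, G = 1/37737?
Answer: 72296989124/6561 ≈ 1.1019e+7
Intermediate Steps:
G = 1/37737 ≈ 2.6499e-5
a(E) = 4*E
a(73)/G - 33280/26244 = (4*73)/(1/37737) - 33280/26244 = 292*37737 - 33280*1/26244 = 11019204 - 8320/6561 = 72296989124/6561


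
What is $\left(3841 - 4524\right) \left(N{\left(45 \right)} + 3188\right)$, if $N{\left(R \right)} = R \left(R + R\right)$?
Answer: $-4943554$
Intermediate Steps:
$N{\left(R \right)} = 2 R^{2}$ ($N{\left(R \right)} = R 2 R = 2 R^{2}$)
$\left(3841 - 4524\right) \left(N{\left(45 \right)} + 3188\right) = \left(3841 - 4524\right) \left(2 \cdot 45^{2} + 3188\right) = - 683 \left(2 \cdot 2025 + 3188\right) = - 683 \left(4050 + 3188\right) = \left(-683\right) 7238 = -4943554$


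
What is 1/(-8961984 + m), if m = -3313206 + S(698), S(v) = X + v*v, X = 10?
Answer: -1/11787976 ≈ -8.4832e-8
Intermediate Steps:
S(v) = 10 + v² (S(v) = 10 + v*v = 10 + v²)
m = -2825992 (m = -3313206 + (10 + 698²) = -3313206 + (10 + 487204) = -3313206 + 487214 = -2825992)
1/(-8961984 + m) = 1/(-8961984 - 2825992) = 1/(-11787976) = -1/11787976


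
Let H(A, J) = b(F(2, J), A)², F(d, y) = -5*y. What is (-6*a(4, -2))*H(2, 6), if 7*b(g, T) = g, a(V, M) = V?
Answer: -21600/49 ≈ -440.82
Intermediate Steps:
b(g, T) = g/7
H(A, J) = 25*J²/49 (H(A, J) = ((-5*J)/7)² = (-5*J/7)² = 25*J²/49)
(-6*a(4, -2))*H(2, 6) = (-6*4)*((25/49)*6²) = (-1*24)*((25/49)*36) = -24*900/49 = -21600/49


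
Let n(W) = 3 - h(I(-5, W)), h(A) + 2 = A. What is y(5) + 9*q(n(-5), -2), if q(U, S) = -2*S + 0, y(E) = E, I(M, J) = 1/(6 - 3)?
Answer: 41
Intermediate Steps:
I(M, J) = 1/3
h(A) = -2 + A
n(W) = 14/3 (n(W) = 3 - (-2 + 1/3) = 3 - 1*(-5/3) = 3 + 5/3 = 14/3)
q(U, S) = -2*S
y(5) + 9*q(n(-5), -2) = 5 + 9*(-2*(-2)) = 5 + 9*4 = 5 + 36 = 41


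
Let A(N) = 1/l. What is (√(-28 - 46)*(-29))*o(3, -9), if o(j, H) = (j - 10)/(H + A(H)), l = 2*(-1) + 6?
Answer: -116*I*√74/5 ≈ -199.57*I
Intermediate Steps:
l = 4 (l = -2 + 6 = 4)
A(N) = ¼ (A(N) = 1/4 = ¼)
o(j, H) = (-10 + j)/(¼ + H) (o(j, H) = (j - 10)/(H + ¼) = (-10 + j)/(¼ + H))
(√(-28 - 46)*(-29))*o(3, -9) = (√(-28 - 46)*(-29))*(4*(-10 + 3)/(1 + 4*(-9))) = (√(-74)*(-29))*(4*(-7)/(1 - 36)) = ((I*√74)*(-29))*(4*(-7)/(-35)) = (-29*I*√74)*(4*(-1/35)*(-7)) = -29*I*√74*(⅘) = -116*I*√74/5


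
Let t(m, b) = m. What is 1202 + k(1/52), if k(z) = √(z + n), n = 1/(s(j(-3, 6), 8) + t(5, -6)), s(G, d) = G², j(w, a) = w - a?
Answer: 1202 + √38571/1118 ≈ 1202.2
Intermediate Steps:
n = 1/86 (n = 1/((-3 - 1*6)² + 5) = 1/((-3 - 6)² + 5) = 1/((-9)² + 5) = 1/(81 + 5) = 1/86 ≈ 0.011628)
k(z) = √(1/86 + z) (k(z) = √(z + 1/86) = √(1/86 + z))
1202 + k(1/52) = 1202 + √(86 + 7396/52)/86 = 1202 + √(86 + 7396*(1/52))/86 = 1202 + √(86 + 1849/13)/86 = 1202 + √(2967/13)/86 = 1202 + (√38571/13)/86 = 1202 + √38571/1118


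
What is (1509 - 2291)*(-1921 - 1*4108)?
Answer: 4714678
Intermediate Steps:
(1509 - 2291)*(-1921 - 1*4108) = -782*(-1921 - 4108) = -782*(-6029) = 4714678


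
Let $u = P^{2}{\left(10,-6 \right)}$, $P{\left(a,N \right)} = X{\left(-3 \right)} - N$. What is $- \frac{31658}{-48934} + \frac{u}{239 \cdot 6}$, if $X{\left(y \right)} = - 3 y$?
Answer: $\frac{9401287}{11695226} \approx 0.80386$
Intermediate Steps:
$P{\left(a,N \right)} = 9 - N$ ($P{\left(a,N \right)} = \left(-3\right) \left(-3\right) - N = 9 - N$)
$u = 225$ ($u = \left(9 - -6\right)^{2} = \left(9 + 6\right)^{2} = 15^{2} = 225$)
$- \frac{31658}{-48934} + \frac{u}{239 \cdot 6} = - \frac{31658}{-48934} + \frac{225}{239 \cdot 6} = \left(-31658\right) \left(- \frac{1}{48934}\right) + \frac{225}{1434} = \frac{15829}{24467} + 225 \cdot \frac{1}{1434} = \frac{15829}{24467} + \frac{75}{478} = \frac{9401287}{11695226}$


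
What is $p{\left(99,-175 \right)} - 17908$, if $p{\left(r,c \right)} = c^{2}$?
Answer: $12717$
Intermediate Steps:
$p{\left(99,-175 \right)} - 17908 = \left(-175\right)^{2} - 17908 = 30625 - 17908 = 12717$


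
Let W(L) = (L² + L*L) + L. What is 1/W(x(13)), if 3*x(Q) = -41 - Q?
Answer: 1/630 ≈ 0.0015873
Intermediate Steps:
x(Q) = -41/3 - Q/3 (x(Q) = (-41 - Q)/3 = -41/3 - Q/3)
W(L) = L + 2*L² (W(L) = (L² + L²) + L = 2*L² + L = L + 2*L²)
1/W(x(13)) = 1/((-41/3 - ⅓*13)*(1 + 2*(-41/3 - ⅓*13))) = 1/((-41/3 - 13/3)*(1 + 2*(-41/3 - 13/3))) = 1/(-18*(1 + 2*(-18))) = 1/(-18*(1 - 36)) = 1/(-18*(-35)) = 1/630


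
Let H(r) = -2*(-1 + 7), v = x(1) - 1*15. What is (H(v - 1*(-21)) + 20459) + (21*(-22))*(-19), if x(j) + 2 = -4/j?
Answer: 29225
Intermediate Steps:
x(j) = -2 - 4/j
v = -21 (v = (-2 - 4/1) - 1*15 = (-2 - 4*1) - 15 = (-2 - 4) - 15 = -6 - 15 = -21)
H(r) = -12 (H(r) = -2*6 = -12)
(H(v - 1*(-21)) + 20459) + (21*(-22))*(-19) = (-12 + 20459) + (21*(-22))*(-19) = 20447 - 462*(-19) = 20447 + 8778 = 29225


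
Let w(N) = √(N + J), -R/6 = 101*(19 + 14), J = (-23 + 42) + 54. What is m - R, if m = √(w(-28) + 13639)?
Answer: 19998 + √(13639 + 3*√5) ≈ 20115.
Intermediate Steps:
J = 73 (J = 19 + 54 = 73)
R = -19998 (R = -606*(19 + 14) = -606*33 = -6*3333 = -19998)
w(N) = √(73 + N) (w(N) = √(N + 73) = √(73 + N))
m = √(13639 + 3*√5) (m = √(√(73 - 28) + 13639) = √(√45 + 13639) = √(3*√5 + 13639) = √(13639 + 3*√5) ≈ 116.81)
m - R = √(13639 + 3*√5) - 1*(-19998) = √(13639 + 3*√5) + 19998 = 19998 + √(13639 + 3*√5)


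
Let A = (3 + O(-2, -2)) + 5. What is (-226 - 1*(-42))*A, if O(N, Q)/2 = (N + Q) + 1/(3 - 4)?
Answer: 368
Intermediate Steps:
O(N, Q) = -2 + 2*N + 2*Q (O(N, Q) = 2*((N + Q) + 1/(3 - 4)) = 2*((N + Q) + 1/(-1)) = 2*((N + Q) - 1) = 2*(-1 + N + Q) = -2 + 2*N + 2*Q)
A = -2 (A = (3 + (-2 + 2*(-2) + 2*(-2))) + 5 = (3 + (-2 - 4 - 4)) + 5 = (3 - 10) + 5 = -7 + 5 = -2)
(-226 - 1*(-42))*A = (-226 - 1*(-42))*(-2) = (-226 + 42)*(-2) = -184*(-2) = 368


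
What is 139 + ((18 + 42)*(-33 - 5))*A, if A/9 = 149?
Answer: -3057341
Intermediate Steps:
A = 1341 (A = 9*149 = 1341)
139 + ((18 + 42)*(-33 - 5))*A = 139 + ((18 + 42)*(-33 - 5))*1341 = 139 + (60*(-38))*1341 = 139 - 2280*1341 = 139 - 3057480 = -3057341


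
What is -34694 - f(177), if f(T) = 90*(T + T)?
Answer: -66554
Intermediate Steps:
f(T) = 180*T (f(T) = 90*(2*T) = 180*T)
-34694 - f(177) = -34694 - 180*177 = -34694 - 1*31860 = -34694 - 31860 = -66554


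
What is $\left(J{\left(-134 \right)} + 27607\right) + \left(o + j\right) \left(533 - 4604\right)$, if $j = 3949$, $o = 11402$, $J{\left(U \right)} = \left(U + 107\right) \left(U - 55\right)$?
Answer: $-62461211$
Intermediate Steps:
$J{\left(U \right)} = \left(-55 + U\right) \left(107 + U\right)$ ($J{\left(U \right)} = \left(107 + U\right) \left(-55 + U\right) = \left(-55 + U\right) \left(107 + U\right)$)
$\left(J{\left(-134 \right)} + 27607\right) + \left(o + j\right) \left(533 - 4604\right) = \left(\left(-5885 + \left(-134\right)^{2} + 52 \left(-134\right)\right) + 27607\right) + \left(11402 + 3949\right) \left(533 - 4604\right) = \left(\left(-5885 + 17956 - 6968\right) + 27607\right) + 15351 \left(-4071\right) = \left(5103 + 27607\right) - 62493921 = 32710 - 62493921 = -62461211$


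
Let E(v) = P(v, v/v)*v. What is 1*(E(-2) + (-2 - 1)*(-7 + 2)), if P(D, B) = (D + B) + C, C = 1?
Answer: 15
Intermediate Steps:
P(D, B) = 1 + B + D (P(D, B) = (D + B) + 1 = (B + D) + 1 = 1 + B + D)
E(v) = v*(2 + v) (E(v) = (1 + v/v + v)*v = (1 + 1 + v)*v = (2 + v)*v = v*(2 + v))
1*(E(-2) + (-2 - 1)*(-7 + 2)) = 1*(-2*(2 - 2) + (-2 - 1)*(-7 + 2)) = 1*(-2*0 - 3*(-5)) = 1*(0 + 15) = 1*15 = 15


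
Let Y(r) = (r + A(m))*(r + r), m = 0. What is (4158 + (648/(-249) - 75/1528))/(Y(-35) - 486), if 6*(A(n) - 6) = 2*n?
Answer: 526997919/195816256 ≈ 2.6913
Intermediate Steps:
A(n) = 6 + n/3 (A(n) = 6 + (2*n)/6 = 6 + n/3)
Y(r) = 2*r*(6 + r) (Y(r) = (r + (6 + (⅓)*0))*(r + r) = (r + (6 + 0))*(2*r) = (r + 6)*(2*r) = (6 + r)*(2*r) = 2*r*(6 + r))
(4158 + (648/(-249) - 75/1528))/(Y(-35) - 486) = (4158 + (648/(-249) - 75/1528))/(2*(-35)*(6 - 35) - 486) = (4158 + (648*(-1/249) - 75*1/1528))/(2*(-35)*(-29) - 486) = (4158 + (-216/83 - 75/1528))/(2030 - 486) = (4158 - 336273/126824)/1544 = (526997919/126824)*(1/1544) = 526997919/195816256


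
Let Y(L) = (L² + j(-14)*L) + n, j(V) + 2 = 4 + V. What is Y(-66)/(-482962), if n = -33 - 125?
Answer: -2495/241481 ≈ -0.010332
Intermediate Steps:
j(V) = 2 + V (j(V) = -2 + (4 + V) = 2 + V)
n = -158
Y(L) = -158 + L² - 12*L (Y(L) = (L² + (2 - 14)*L) - 158 = (L² - 12*L) - 158 = -158 + L² - 12*L)
Y(-66)/(-482962) = (-158 + (-66)² - 12*(-66))/(-482962) = (-158 + 4356 + 792)*(-1/482962) = 4990*(-1/482962) = -2495/241481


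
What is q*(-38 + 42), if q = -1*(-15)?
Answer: 60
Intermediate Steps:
q = 15
q*(-38 + 42) = 15*(-38 + 42) = 15*4 = 60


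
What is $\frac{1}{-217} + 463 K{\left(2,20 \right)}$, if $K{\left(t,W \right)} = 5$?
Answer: $\frac{502354}{217} \approx 2315.0$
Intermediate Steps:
$\frac{1}{-217} + 463 K{\left(2,20 \right)} = \frac{1}{-217} + 463 \cdot 5 = - \frac{1}{217} + 2315 = \frac{502354}{217}$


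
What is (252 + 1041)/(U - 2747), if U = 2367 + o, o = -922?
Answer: -431/434 ≈ -0.99309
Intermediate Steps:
U = 1445 (U = 2367 - 922 = 1445)
(252 + 1041)/(U - 2747) = (252 + 1041)/(1445 - 2747) = 1293/(-1302) = 1293*(-1/1302) = -431/434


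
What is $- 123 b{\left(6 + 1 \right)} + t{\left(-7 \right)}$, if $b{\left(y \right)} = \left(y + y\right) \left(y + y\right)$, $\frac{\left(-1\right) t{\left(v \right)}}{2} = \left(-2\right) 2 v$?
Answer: $-24164$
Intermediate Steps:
$t{\left(v \right)} = 8 v$ ($t{\left(v \right)} = - 2 \left(-2\right) 2 v = - 2 \left(- 4 v\right) = 8 v$)
$b{\left(y \right)} = 4 y^{2}$ ($b{\left(y \right)} = 2 y 2 y = 4 y^{2}$)
$- 123 b{\left(6 + 1 \right)} + t{\left(-7 \right)} = - 123 \cdot 4 \left(6 + 1\right)^{2} + 8 \left(-7\right) = - 123 \cdot 4 \cdot 7^{2} - 56 = - 123 \cdot 4 \cdot 49 - 56 = \left(-123\right) 196 - 56 = -24108 - 56 = -24164$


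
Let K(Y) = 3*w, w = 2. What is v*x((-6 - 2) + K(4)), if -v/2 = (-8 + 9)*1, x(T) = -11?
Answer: 22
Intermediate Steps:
K(Y) = 6 (K(Y) = 3*2 = 6)
v = -2 (v = -2*(-8 + 9) = -2 ≈ -2.0000)
v*x((-6 - 2) + K(4)) = -2*(-11) = 22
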